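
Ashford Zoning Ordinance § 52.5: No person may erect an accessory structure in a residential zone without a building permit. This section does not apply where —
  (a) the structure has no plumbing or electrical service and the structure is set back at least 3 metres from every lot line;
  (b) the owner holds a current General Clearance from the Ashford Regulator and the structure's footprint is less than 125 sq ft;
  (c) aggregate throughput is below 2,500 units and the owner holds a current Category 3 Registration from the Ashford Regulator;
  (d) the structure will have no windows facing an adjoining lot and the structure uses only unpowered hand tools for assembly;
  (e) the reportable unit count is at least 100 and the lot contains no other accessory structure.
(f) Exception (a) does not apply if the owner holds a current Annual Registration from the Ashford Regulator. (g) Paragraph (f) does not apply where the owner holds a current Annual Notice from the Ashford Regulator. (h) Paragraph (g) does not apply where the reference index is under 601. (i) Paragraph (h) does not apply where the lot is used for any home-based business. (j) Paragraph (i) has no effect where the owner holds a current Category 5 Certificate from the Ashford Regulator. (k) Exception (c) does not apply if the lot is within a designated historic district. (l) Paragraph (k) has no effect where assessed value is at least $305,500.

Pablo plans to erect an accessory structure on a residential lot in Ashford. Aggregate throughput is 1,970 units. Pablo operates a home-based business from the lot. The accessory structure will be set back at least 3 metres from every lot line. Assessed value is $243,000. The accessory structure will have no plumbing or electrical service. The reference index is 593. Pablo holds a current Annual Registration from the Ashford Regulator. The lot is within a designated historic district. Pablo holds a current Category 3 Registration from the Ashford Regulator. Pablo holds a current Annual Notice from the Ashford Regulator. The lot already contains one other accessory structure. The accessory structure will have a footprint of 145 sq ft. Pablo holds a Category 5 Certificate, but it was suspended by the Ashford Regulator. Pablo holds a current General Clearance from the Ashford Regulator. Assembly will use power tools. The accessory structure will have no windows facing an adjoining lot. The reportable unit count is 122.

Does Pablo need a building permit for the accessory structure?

Exception (a) is satisfied on its face — there is no plumbing or electrical service; the setback is at least 3 m on every side. Under paragraphs (f)–(j): (f) would limit (a) — a current Annual Registration is held — but (g) sets (f) aside: (g) operates — a current Annual Notice is held. (h) would limit (g) — the reference index is 593, under the 601 limit — but (i) sets (h) aside: (i) operates against (h): a home-based business operates on the lot. (j), which would lift (i), is not engaged — there is no Category 5 Certificate in force. So (a) applies.
Exception (b) fails — the structure's footprint is 145 sq ft, not less than 125 sq ft.
All of (c)'s requirements are met (aggregate throughput is 1,970 units, below the 2,500 units limit; a current Category 3 Registration is held). However, paragraphs (k)–(l) must be considered: (k) applies — the lot is in a historic district. (l), which would lift (k), is inapplicable — assessed value is $243,000, short of $305,500. So (c) is unavailable.
Exception (d) fails — assembly uses power tools.
Exception (e) does not apply: the lot already has another accessory structure.

No — exception (a) applies; Pablo does not need a building permit.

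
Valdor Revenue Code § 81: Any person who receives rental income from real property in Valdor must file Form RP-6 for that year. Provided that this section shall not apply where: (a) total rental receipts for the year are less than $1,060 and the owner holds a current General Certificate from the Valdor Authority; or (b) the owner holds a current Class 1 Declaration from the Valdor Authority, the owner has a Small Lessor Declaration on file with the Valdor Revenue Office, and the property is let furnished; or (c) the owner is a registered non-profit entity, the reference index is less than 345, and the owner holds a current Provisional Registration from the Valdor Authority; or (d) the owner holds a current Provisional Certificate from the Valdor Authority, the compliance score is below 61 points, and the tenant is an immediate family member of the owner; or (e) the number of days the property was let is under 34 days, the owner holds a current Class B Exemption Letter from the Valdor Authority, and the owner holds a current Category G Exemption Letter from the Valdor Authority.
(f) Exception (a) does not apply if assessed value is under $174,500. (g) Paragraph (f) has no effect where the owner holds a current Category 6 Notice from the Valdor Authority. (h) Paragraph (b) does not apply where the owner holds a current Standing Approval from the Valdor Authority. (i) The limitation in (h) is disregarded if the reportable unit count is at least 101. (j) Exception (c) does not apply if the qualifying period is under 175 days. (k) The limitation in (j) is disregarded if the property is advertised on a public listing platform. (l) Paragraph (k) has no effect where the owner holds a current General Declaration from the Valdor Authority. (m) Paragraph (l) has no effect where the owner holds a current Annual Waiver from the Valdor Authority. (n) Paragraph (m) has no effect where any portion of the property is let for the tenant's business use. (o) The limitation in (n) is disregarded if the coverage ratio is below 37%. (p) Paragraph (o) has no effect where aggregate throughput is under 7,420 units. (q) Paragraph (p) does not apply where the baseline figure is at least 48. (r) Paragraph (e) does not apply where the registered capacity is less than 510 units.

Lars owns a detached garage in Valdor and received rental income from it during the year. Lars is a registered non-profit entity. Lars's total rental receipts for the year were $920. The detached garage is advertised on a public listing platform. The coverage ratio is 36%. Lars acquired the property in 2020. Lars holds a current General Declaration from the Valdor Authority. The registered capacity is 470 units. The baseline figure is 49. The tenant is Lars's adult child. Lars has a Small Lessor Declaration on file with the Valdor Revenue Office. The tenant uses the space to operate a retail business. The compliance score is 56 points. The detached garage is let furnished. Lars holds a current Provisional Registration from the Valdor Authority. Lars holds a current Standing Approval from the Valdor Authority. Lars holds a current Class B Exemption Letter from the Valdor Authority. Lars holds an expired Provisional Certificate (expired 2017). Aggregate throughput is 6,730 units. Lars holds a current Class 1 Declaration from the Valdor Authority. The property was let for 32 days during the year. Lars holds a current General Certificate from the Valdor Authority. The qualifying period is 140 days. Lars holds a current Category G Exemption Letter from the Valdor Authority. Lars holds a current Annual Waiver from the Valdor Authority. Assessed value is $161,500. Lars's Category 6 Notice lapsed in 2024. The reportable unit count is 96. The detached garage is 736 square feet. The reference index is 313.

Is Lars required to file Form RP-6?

All of (a)'s requirements are met (total rental receipts for the year are $920, less than the $1,060 limit; a current General Certificate is held). But applying paragraphs (f)–(g): (f) operates against (a): assessed value is $161,500, under the $174,500 limit. (g) is not triggered (there is no Category 6 Notice in force), so (f) stands. (a) is therefore removed.
All of (b)'s requirements are met (a current Class 1 Declaration is held; a Small Lessor Declaration is on file; the property is let furnished). But: (h) operates against (b): a current Standing Approval is held. (i), which would lift (h), does not operate here — the reportable unit count is 96, short of 101. Exception (b) does not apply.
Exception (c): Lars is a registered non-profit; the reference index is 313, less than the 345 limit; a current Provisional Registration is held — every condition holds. Under paragraphs (j)–(q): (j) would limit (c) — the qualifying period is 140 days, under the 175 days limit — but (k) sets (j) aside: (k) operates against (j): the property is publicly advertised. (l) would limit (k) — a current General Declaration is held — but (m) sets (l) aside: (m) operates — a current Annual Waiver is held. (n) is engaged (the space is let for business use), but is set aside by (o): (o) operates against (n): the coverage ratio is 36%, below the 37% limit. (p) would limit (o) — aggregate throughput is 6,730 units, under the 7,420 units limit — but (q) sets (p) aside: (q) is triggered — the baseline figure is 49, meeting the 48 threshold. Exception (c) stands.
Exception (d) does not apply: no current Provisional Certificate is held.
Exception (e) is satisfied on its face — the number of days the property was let is 32 days, under the 34 days limit; a current Class B Exemption Letter is held; a current Category G Exemption Letter is held. Turning to paragraph (r): (r) applies — the registered capacity is 470 units, less than the 510 units limit. Exception (e) does not apply.

No — exception (c) applies; Lars is not required to file Form RP-6.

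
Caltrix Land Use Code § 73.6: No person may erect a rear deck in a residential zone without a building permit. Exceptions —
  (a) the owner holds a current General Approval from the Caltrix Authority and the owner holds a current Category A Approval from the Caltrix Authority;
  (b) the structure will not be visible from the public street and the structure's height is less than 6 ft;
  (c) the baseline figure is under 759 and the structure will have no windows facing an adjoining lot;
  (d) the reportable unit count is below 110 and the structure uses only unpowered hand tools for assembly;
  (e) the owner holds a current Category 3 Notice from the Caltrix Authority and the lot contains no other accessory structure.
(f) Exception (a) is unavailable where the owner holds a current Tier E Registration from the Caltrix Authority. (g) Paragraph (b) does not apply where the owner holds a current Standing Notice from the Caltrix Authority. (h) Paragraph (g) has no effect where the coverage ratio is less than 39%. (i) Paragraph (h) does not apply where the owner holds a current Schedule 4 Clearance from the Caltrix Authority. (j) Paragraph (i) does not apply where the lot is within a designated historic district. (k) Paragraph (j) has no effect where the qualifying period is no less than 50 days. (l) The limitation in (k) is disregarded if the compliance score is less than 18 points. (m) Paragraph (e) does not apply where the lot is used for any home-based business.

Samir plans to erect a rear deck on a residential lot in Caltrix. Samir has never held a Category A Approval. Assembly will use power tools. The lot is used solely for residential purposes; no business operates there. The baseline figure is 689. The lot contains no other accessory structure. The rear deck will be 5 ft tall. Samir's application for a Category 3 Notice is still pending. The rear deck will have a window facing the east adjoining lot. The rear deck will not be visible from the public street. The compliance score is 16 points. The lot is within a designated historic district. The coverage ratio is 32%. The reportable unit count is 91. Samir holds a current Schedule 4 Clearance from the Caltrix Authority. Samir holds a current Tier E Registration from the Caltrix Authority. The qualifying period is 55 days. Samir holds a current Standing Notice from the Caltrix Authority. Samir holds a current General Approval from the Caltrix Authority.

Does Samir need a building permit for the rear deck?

No — exception (b) applies; Samir does not need a building permit.

Exception (a) does not apply: there is no Category A Approval in force.
Exception (b)'s conditions are all satisfied: the structure will not be visible from the street; the structure's height is 5 ft, less than the 6 ft limit. Considering the limiting provisions: (g) is engaged (a current Standing Notice is held), but is set aside by (h): (h) applies — the coverage ratio is 32%, less than the 39% limit. (i) is engaged (a current Schedule 4 Clearance is held), but is itself disapplied by (j): (j) is triggered — the lot is in a historic district. (k) applies (the qualifying period is 55 days, meeting the 50 days threshold), but is set aside by (l): (l) operates against (k): the compliance score is 16 points, less than the 18 points limit. So (b) applies.
Exception (c) fails — a window faces an adjoining lot.
Exception (d) fails — assembly uses power tools.
Exception (e) requires that the owner holds a current Category 3 Notice from the Caltrix Authority; but the Category 3 Notice is not current, so (e) is unavailable.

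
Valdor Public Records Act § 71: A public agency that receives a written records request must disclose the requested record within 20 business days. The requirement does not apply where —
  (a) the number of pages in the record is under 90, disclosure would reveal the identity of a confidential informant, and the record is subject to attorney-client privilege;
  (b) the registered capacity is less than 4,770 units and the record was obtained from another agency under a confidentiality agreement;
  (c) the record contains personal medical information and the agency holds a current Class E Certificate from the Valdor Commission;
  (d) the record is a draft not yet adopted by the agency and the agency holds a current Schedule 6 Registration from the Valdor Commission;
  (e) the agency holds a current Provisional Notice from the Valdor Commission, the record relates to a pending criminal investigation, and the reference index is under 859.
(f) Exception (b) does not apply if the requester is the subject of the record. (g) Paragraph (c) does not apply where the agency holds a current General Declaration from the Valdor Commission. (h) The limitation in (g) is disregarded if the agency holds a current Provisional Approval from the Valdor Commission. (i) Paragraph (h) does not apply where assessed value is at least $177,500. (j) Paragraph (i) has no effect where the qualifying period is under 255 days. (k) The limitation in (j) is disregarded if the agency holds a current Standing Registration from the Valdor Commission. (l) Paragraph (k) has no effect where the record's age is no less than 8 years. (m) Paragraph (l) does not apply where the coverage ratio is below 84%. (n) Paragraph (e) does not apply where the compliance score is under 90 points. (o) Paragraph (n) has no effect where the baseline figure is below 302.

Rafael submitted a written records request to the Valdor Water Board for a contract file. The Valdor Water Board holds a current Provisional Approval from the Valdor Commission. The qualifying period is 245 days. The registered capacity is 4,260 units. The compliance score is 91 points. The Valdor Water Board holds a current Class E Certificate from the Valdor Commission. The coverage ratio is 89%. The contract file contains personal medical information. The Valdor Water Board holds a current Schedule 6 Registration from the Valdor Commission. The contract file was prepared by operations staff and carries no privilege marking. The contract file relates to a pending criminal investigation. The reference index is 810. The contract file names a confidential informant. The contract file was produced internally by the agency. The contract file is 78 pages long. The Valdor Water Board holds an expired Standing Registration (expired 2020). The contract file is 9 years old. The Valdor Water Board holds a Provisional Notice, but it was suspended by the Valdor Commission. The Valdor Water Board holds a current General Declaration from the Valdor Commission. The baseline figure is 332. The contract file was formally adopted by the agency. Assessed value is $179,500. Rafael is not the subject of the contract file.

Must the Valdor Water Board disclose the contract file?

Exception (a) does not apply: the contract file carries no privilege marking.
Exception (b) fails — the contract file was produced internally.
Exception (c): the contract file contains personal medical information; a current Class E Certificate is held — every condition holds. Applying paragraphs (g)–(m): (g) would limit (c) — a current General Declaration is held — but (h) sets (g) aside: (h) is triggered — a current Provisional Approval is held. (i) operates (assessed value is $179,500, meeting the $177,500 threshold), but is overridden by (j): (j) applies — the qualifying period is 245 days, under the 255 days limit. (k) is not triggered (no current Standing Registration is held), so (j) stands. So (c) applies.
Exception (d) does not apply: the contract file has been formally adopted.
Exception (e) does not apply: the Provisional Notice is not current.

No — exception (c) applies; the Valdor Water Board is not required to disclose the contract file.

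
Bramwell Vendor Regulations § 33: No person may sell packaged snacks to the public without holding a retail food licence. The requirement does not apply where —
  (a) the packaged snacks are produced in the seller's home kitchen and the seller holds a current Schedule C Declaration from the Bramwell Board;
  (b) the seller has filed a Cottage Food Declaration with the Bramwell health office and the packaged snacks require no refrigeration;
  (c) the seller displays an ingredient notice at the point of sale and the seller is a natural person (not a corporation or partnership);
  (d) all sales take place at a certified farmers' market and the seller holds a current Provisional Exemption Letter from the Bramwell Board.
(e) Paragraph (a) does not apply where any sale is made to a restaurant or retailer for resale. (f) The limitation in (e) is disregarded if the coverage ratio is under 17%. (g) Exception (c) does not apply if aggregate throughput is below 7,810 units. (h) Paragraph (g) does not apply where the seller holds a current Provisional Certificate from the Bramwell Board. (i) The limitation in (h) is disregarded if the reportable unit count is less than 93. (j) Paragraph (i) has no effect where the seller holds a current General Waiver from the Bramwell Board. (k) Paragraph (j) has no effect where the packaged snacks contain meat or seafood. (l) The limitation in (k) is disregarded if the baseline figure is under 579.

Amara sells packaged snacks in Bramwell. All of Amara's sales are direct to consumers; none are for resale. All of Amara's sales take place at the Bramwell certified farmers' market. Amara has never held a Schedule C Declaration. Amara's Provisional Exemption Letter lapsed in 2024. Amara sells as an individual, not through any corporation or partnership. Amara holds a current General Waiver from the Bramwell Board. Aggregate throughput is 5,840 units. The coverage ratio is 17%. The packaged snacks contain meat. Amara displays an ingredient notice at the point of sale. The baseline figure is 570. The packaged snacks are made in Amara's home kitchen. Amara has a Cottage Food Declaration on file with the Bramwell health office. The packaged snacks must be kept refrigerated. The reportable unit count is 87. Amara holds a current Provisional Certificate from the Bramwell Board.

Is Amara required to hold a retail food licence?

No — exception (c) applies; Amara is not required to hold a retail food licence.

Exception (a) does not apply: the Schedule C Declaration is not current.
Exception (b) requires that the packaged snacks require no refrigeration; but the packaged snacks require refrigeration, so (b) is unavailable.
Exception (c): an ingredient notice is displayed; the seller is a natural person — every condition holds. As to paragraphs (g)–(l): (g) would limit (c) — aggregate throughput is 5,840 units, below the 7,810 units limit — but (h) sets (g) aside: (h) operates — a current Provisional Certificate is held. (i) would limit (h) — the reportable unit count is 87, less than the 93 limit — but (j) sets (i) aside: (j) operates against (i): a current General Waiver is held. (k) would limit (j) — the packaged snacks contain meat — but (l) sets (k) aside: (l) operates against (k): the baseline figure is 570, under the 579 limit. So (c) applies.
Exception (d) fails — the Provisional Exemption Letter is not current.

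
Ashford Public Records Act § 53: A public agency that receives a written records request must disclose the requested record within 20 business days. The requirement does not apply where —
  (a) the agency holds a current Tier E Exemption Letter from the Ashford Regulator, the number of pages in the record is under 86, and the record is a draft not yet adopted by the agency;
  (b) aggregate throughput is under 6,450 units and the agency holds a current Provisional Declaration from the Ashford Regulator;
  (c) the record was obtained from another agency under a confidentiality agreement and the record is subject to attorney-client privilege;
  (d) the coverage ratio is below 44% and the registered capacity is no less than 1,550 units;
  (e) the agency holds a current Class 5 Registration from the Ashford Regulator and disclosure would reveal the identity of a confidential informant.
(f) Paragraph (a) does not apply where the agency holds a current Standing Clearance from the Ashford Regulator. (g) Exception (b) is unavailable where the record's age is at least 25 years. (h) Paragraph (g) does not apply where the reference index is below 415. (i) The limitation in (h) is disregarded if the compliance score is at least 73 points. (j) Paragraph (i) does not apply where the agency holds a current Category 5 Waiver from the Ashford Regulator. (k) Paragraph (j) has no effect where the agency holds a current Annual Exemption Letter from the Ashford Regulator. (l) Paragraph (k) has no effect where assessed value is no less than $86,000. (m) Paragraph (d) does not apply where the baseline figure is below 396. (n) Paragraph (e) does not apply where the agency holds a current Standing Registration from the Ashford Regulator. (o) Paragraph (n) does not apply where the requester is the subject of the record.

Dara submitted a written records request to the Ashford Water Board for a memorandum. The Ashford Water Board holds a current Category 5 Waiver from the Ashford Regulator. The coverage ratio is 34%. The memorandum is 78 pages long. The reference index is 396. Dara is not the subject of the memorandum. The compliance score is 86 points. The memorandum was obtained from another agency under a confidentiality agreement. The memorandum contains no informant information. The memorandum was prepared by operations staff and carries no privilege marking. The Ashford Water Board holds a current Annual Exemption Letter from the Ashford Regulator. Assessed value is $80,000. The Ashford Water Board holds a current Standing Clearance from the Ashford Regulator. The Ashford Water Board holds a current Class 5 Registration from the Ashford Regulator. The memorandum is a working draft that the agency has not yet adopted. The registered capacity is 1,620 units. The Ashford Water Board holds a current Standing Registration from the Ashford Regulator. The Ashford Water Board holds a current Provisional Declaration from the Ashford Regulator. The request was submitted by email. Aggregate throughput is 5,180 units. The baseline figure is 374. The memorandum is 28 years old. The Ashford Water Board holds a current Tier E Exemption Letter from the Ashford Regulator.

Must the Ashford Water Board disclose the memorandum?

Yes — the Ashford Water Board must disclose the memorandum.

Exception (a) is satisfied on its face — a current Tier E Exemption Letter is held; the number of pages in the record is 78, under the 86 limit; the memorandum is an unadopted draft. But: (f) operates against (a): a current Standing Clearance is held. Exception (a) does not apply.
Exception (b) is satisfied on its face — aggregate throughput is 5,180 units, under the 6,450 units limit; a current Provisional Declaration is held. But: (g) operates against (b): the record's age is 28 years, meeting the 25 years threshold. (h) operates (the reference index is 396, below the 415 limit), but yields to (i): (i) operates against (h): the compliance score is 86 points, meeting the 73 points threshold. (j) would limit (i) — a current Category 5 Waiver is held — but (k) sets (j) aside: (k) is triggered — a current Annual Exemption Letter is held. (l) is not triggered (assessed value is $80,000, short of $86,000), so (k) stands. Exception (b) does not apply.
Exception (c) fails — the memorandum carries no privilege marking.
Exception (d): the coverage ratio is 34%, below the 44% limit; the registered capacity is 1,620 units, meeting the 1,550 units threshold — every condition holds. But: (m) is engaged — the baseline figure is 374, below the 396 limit. So (d) is unavailable.
Exception (e) does not apply: the memorandum contains no informant information.
None of the exceptions is available; § 53 applies in full.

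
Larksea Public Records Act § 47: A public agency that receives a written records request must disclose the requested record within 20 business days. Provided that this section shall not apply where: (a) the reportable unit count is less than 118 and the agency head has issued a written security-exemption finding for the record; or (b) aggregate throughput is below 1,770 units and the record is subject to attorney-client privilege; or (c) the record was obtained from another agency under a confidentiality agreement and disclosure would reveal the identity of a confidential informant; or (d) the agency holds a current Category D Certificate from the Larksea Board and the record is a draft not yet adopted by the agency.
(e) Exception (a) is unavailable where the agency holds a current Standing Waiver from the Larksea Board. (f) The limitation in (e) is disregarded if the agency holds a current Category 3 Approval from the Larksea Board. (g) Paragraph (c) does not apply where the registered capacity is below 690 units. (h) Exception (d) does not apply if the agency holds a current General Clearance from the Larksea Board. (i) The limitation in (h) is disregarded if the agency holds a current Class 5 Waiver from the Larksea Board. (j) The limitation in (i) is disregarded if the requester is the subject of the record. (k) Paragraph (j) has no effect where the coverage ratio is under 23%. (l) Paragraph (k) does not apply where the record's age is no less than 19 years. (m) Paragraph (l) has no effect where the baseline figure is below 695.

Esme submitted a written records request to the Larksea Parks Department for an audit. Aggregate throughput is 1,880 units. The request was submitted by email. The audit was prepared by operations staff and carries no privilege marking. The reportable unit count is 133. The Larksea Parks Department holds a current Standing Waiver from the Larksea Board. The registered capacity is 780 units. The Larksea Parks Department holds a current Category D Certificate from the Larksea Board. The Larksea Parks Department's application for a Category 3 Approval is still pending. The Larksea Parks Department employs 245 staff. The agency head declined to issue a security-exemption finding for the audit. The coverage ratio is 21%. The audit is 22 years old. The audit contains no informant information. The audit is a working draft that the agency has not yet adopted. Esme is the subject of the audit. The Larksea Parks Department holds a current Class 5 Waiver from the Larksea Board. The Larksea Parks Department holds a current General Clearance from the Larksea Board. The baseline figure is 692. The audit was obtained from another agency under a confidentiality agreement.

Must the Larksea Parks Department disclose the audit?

No — exception (d) applies; the Larksea Parks Department is not required to disclose the audit.

Exception (a) does not apply: the reportable unit count is 133, not less than 118.
Exception (b) does not apply: aggregate throughput is 1,880 units, not below 1,770 units.
Exception (c) does not apply: the audit contains no informant information.
Exception (d)'s conditions are all satisfied: a current Category D Certificate is held; the audit is an unadopted draft. Under paragraphs (h)–(m): (h) is engaged (a current General Clearance is held), but is displaced by (i): (i) is engaged — a current Class 5 Waiver is held. (j) is triggered (Esme is the subject of the audit), but is overridden by (k): (k) operates against (j): the coverage ratio is 21%, under the 23% limit. (l) would limit (k) — the record's age is 22 years, meeting the 19 years threshold — but (m) sets (l) aside: (m) is triggered — the baseline figure is 692, below the 695 limit. (d) remains available.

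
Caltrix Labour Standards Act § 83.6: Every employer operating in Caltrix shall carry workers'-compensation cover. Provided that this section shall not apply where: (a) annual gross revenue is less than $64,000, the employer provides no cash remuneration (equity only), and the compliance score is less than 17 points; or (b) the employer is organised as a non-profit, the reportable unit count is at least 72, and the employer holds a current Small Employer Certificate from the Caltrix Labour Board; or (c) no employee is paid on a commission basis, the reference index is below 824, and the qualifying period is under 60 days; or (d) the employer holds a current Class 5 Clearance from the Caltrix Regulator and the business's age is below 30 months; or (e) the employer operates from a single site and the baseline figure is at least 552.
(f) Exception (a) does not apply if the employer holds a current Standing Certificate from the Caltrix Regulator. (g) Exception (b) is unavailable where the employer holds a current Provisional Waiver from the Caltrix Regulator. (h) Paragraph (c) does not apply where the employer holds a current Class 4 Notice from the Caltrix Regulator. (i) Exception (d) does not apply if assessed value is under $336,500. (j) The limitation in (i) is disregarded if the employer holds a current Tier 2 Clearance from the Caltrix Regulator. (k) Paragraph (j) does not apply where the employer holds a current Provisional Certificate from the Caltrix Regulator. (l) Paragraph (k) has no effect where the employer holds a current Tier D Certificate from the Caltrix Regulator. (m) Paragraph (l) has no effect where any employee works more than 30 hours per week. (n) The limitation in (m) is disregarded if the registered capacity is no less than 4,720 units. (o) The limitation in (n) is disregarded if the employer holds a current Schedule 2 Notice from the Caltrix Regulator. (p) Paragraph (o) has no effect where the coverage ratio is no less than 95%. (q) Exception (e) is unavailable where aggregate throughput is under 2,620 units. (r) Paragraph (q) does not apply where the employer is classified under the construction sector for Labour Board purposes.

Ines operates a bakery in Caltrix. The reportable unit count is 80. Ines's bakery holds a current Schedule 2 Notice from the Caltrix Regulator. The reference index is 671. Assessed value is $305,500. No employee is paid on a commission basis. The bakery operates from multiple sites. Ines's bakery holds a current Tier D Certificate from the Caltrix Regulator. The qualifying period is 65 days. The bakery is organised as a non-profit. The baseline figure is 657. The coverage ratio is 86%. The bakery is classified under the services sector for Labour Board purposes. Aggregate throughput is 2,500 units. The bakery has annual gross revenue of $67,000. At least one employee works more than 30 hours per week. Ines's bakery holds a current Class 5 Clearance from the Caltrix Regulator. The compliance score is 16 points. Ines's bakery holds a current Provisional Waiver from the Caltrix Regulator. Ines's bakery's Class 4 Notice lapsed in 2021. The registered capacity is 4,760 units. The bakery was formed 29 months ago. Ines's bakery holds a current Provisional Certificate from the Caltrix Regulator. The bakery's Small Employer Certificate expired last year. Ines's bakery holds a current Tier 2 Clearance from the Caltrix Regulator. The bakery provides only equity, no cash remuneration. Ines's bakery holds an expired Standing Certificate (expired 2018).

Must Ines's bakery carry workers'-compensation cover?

Yes — Ines's bakery must carry workers'-compensation cover.

Exception (a) requires that annual gross revenue is less than $64,000; but annual gross revenue is $67,000, not less than $64,000, so (a) is unavailable.
Exception (b) fails — the Small Employer Certificate has expired.
Exception (c) does not apply: the qualifying period is 65 days, not under 60 days.
Exception (d): a current Class 5 Clearance is held; the business's age is 29 months, below the 30 months limit — every condition holds. But: (i) operates against (d): assessed value is $305,500, under the $336,500 limit. (j) is triggered (a current Tier 2 Clearance is held), but yields to (k): (k) operates against (j): a current Provisional Certificate is held. (l) is triggered (a current Tier D Certificate is held), but is itself disapplied by (m): (m) is triggered — at least one employee exceeds 30 hours/week. (n) would limit (m) — the registered capacity is 4,760 units, meeting the 4,720 units threshold — but (o) sets (n) aside: (o) operates against (n): a current Schedule 2 Notice is held. (p), which would lift (o), is not engaged — the coverage ratio is 86%, short of 95%. So (d) is unavailable.
Exception (e) does not apply: the employer operates from multiple sites.
Every exception is unavailable, so the rule governs.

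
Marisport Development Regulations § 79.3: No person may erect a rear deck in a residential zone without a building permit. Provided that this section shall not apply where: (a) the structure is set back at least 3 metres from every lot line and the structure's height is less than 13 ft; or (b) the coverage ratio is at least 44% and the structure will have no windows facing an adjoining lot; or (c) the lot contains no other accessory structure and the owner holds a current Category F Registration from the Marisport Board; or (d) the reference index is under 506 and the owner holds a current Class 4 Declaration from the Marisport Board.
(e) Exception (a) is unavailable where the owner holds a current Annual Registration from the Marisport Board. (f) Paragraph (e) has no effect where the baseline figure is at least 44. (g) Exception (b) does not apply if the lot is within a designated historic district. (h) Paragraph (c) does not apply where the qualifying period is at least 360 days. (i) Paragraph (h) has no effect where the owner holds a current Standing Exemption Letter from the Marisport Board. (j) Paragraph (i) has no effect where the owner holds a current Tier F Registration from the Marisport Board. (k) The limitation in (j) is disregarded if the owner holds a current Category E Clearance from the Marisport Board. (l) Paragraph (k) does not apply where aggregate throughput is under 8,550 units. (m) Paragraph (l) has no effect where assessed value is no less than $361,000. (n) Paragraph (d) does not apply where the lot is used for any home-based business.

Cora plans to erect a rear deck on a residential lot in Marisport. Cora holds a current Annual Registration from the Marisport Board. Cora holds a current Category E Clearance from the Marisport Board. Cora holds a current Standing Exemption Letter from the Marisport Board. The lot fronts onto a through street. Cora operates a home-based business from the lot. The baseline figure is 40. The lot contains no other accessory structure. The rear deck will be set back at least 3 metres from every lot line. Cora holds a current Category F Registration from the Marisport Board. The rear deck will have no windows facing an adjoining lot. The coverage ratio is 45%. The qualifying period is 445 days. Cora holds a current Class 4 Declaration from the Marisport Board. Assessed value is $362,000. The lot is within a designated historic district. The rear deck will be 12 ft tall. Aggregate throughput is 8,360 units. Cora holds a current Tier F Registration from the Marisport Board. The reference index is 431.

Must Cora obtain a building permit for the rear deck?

All of (a)'s requirements are met (the setback is at least 3 m on every side; the structure's height is 12 ft, less than the 13 ft limit). However, paragraphs (e)–(f) must be considered: (e) operates against (a): a current Annual Registration is held. (f), which would lift (e), is inapplicable — the baseline figure is 40, short of 44. So (a) is unavailable.
All of (b)'s requirements are met (the coverage ratio is 45%, meeting the 44% threshold; no windows face an adjoining lot). Turning to paragraph (g): (g) is engaged — the lot is in a historic district. So (b) is unavailable.
All of (c)'s requirements are met (the lot has no other accessory structure; a current Category F Registration is held). Under paragraphs (h)–(m): (h) would limit (c) — the qualifying period is 445 days, meeting the 360 days threshold — but (i) sets (h) aside: (i) operates against (h): a current Standing Exemption Letter is held. (j) is triggered (a current Tier F Registration is held), but is itself disapplied by (k): (k) operates against (j): a current Category E Clearance is held. (l) applies (aggregate throughput is 8,360 units, under the 8,550 units limit), but is overridden by (m): (m) operates against (l): assessed value is $362,000, meeting the $361,000 threshold. So (c) applies.
Exception (d)'s conditions are all satisfied: the reference index is 431, under the 506 limit; a current Class 4 Declaration is held. But: (n) operates against (d): a home-based business operates on the lot. Exception (d) does not apply.

No — exception (c) applies; Cora does not need a building permit.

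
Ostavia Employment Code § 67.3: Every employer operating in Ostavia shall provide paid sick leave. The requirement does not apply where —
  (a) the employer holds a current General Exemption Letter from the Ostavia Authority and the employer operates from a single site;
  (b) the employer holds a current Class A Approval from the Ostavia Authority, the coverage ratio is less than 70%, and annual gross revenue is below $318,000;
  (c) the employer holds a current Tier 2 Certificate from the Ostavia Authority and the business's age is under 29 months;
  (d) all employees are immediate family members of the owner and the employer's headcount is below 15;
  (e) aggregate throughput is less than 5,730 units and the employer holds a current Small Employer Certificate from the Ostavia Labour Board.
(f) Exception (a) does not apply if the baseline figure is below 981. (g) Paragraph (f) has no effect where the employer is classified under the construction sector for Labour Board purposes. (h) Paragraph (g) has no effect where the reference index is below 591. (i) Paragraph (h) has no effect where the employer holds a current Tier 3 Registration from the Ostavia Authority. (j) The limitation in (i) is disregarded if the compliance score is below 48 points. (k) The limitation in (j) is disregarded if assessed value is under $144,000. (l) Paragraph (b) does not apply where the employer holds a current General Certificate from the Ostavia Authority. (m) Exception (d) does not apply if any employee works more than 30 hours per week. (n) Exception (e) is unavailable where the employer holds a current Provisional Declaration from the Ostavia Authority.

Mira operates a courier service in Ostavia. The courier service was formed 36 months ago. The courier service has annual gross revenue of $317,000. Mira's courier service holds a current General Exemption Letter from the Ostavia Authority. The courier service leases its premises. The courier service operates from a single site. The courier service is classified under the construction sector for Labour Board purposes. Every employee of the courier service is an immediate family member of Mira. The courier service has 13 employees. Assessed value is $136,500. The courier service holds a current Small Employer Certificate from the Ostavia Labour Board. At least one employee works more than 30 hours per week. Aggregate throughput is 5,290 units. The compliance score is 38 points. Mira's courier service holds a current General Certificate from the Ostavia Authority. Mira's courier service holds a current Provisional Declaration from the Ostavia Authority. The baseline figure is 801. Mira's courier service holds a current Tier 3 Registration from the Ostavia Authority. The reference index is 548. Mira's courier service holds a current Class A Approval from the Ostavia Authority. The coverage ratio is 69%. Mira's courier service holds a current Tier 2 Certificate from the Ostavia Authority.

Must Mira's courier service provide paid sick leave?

No — exception (a) applies; Mira's courier service is not required to provide paid sick leave.

Exception (a) is satisfied on its face — a current General Exemption Letter is held; the employer operates from a single site. Under paragraphs (f)–(k): (f) would limit (a) — the baseline figure is 801, below the 981 limit — but (g) sets (f) aside: (g) is engaged — the courier service is classified under the construction sector. (h) is triggered (the reference index is 548, below the 591 limit), but is overridden by (i): (i) operates against (h): a current Tier 3 Registration is held. (j) applies (the compliance score is 38 points, below the 48 points limit), but is set aside by (k): (k) operates against (j): assessed value is $136,500, under the $144,000 limit. So (a) applies.
Exception (b)'s conditions are all satisfied: a current Class A Approval is held; the coverage ratio is 69%, less than the 70% limit; annual gross revenue is $317,000, below the $318,000 limit. However, paragraph (l) must be considered: (l) operates — a current General Certificate is held. (b) is therefore removed.
Exception (c) requires that the business's age is under 29 months; but the business's age is 36 months, not under 29 months, so (c) is unavailable.
All of (d)'s requirements are met (every employee is an immediate family member; the employer's headcount is 13, below the 15 limit). Turning to paragraph (m): (m) operates — at least one employee exceeds 30 hours/week. (d) is therefore removed.
All of (e)'s requirements are met (aggregate throughput is 5,290 units, less than the 5,730 units limit; a current Small Employer Certificate is held). But: (n) is engaged — a current Provisional Declaration is held. So (e) is unavailable.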